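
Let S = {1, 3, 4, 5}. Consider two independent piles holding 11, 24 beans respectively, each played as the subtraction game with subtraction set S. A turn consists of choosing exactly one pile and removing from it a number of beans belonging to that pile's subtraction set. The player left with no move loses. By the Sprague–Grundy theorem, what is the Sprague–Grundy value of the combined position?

1

All piles use S = {1, 3, 4, 5}:
G(0) = 0
G(1) = mex{0} = 1
G(2) = mex{1} = 0
G(3) = mex{0,0} = 1
G(4) = mex{1,1,0} = 2
G(5) = mex{2,0,1,0} = 3
G(6) = mex{3,1,0,1} = 2
G(7) = mex{2,2,1,0} = 3
G(8) = mex{3,3,2,1} = 0
G(9) = mex{0,2,3,2} = 1
G(10) = mex{1,3,2,3} = 0
G(11) = mex{0,0,3,2} = 1
G(12) = mex{1,1,0,3} = 2
G(13) = mex{2,0,1,0} = 3
G(14) = mex{3,1,0,1} = 2
G(15) = mex{2,2,1,0} = 3
G(16) = mex{3,3,2,1} = 0
G(17) = mex{0,2,3,2} = 1
G(18) = mex{1,3,2,3} = 0
G(19) = mex{0,0,3,2} = 1
G(20) = mex{1,1,0,3} = 2
G(21) = mex{2,0,1,0} = 3
G(22) = mex{3,1,0,1} = 2
G(23) = mex{2,2,1,0} = 3
G(24) = mex{3,3,2,1} = 0
Pile A: G(11) = 1.
Pile B: G(24) = 0.
Combined Grundy value = 1 ⊕ 0 = 1.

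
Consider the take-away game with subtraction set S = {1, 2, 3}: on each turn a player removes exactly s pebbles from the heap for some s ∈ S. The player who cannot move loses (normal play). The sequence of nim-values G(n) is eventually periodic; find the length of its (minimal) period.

n :  0  1  2  3  4  5  6  7  8  9 10 11 12 13 14
G :  0  1  2  3  0  1  2  3  0  1  2  3  0  1  2
G(n+4) = G(n) holds for n = 0,…,2 (a full window of length max(S) = 3), so the sequence is purely periodic with period 4.

4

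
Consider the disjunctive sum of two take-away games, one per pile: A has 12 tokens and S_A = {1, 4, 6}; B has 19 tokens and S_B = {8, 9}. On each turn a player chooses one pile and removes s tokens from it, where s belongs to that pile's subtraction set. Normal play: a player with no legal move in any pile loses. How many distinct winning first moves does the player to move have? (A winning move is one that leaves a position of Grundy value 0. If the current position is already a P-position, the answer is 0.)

Pile A, S = {1, 4, 6}:
n :  0  1  2  3  4  5  6  7  8  9 10 11 12
G :  0  1  0  1  2  0  1  0  1  2  0  1  0
G_A(12) = 0.
Pile B, S = {8, 9}:
n :  0  1  2  3  4  5  6  7  8  9 10 11 12 13 14 15 16 17 18 19
G :  0  0  0  0  0  0  0  0  1  1  1  1  1  1  1  1  2  0  0  0
G_B(19) = 0.
Combined Grundy value = 0 ⊕ 0 = 0.
A winning move leaves total XOR = 0, i.e. changes one component's Grundy value g to g ⊕ X where X is the current total.
Pile A: target g' = 0⊕0 = 0, but every legal move changes the Grundy value (mex property), so 0 moves.
Pile B: target g' = 0⊕0 = 0, but every legal move changes the Grundy value (mex property), so 0 moves.

0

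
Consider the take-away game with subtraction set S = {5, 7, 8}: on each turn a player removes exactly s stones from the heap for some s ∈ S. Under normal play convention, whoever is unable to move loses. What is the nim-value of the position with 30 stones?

0

G(0) = 0
G(1) = mex{} = 0
G(2) = mex{} = 0
G(3) = mex{} = 0
G(4) = mex{} = 0
G(5) = mex{0} = 1
G(6) = mex{0} = 1
G(7) = mex{0,0} = 1
G(8) = mex{0,0,0} = 1
G(9) = mex{0,0,0} = 1
G(10) = mex{1,0,0} = 2
G(11) = mex{1,0,0} = 2
G(12) = mex{1,1,0} = 2
G(13) = mex{1,1,1} = 0
G(14) = mex{1,1,1} = 0
G(15) = mex{2,1,1} = 0
G(16) = mex{2,1,1} = 0
G(17) = mex{2,2,1} = 0
G(18) = mex{0,2,2} = 1
G(19) = mex{0,2,2} = 1
G(20) = mex{0,0,2} = 1
G(21) = mex{0,0,0} = 1
G(22) = mex{0,0,0} = 1
G(23) = mex{1,0,0} = 2
G(24) = mex{1,0,0} = 2
G(25) = mex{1,1,0} = 2
G(26) = mex{1,1,1} = 0
G(27) = mex{1,1,1} = 0
G(28) = mex{2,1,1} = 0
G(29) = mex{2,1,1} = 0
G(30) = mex{2,2,1} = 0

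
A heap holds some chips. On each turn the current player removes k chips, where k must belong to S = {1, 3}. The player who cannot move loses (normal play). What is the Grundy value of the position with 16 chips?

0

G(0) = 0
G(1) = mex{0} = 1
G(2) = mex{1} = 0
G(3) = mex{0,0} = 1
G(4) = mex{1,1} = 0
G(5) = mex{0,0} = 1
G(6) = mex{1,1} = 0
G(7) = mex{0,0} = 1
G(8) = mex{1,1} = 0
G(9) = mex{0,0} = 1
G(10) = mex{1,1} = 0
G(11) = mex{0,0} = 1
G(12) = mex{1,1} = 0
G(13) = mex{0,0} = 1
G(14) = mex{1,1} = 0
G(15) = mex{0,0} = 1
G(16) = mex{1,1} = 0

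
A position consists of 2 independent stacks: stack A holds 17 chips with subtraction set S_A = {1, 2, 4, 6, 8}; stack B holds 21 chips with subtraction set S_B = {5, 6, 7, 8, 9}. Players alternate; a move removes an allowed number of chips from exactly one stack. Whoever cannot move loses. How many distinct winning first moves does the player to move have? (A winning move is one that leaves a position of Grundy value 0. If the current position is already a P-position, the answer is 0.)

Stack A, S = {1, 2, 4, 6, 8}:
n :  0  1  2  3  4  5  6  7  8  9 10 11 12 13 14 15 16 17
G :  0  1  2  0  1  2  3  4  5  3  0  1  2  0  1  2  3  4
G_A(17) = 4.
Stack B, S = {5, 6, 7, 8, 9}:
G(0) = 0
G(1) = mex{} = 0
G(2) = mex{} = 0
G(3) = mex{} = 0
G(4) = mex{} = 0
G(5) = mex{0} = 1
G(6) = mex{0,0} = 1
G(7) = mex{0,0,0} = 1
G(8) = mex{0,0,0,0} = 1
G(9) = mex{0,0,0,0,0} = 1
G(10) = mex{1,0,0,0,0} = 2
G(11) = mex{1,1,0,0,0} = 2
G(12) = mex{1,1,1,0,0} = 2
G(13) = mex{1,1,1,1,0} = 2
G(14) = mex{1,1,1,1,1} = 0
G(15) = mex{2,1,1,1,1} = 0
G(16) = mex{2,2,1,1,1} = 0
G(17) = mex{2,2,2,1,1} = 0
G(18) = mex{2,2,2,2,1} = 0
G(19) = mex{0,2,2,2,2} = 1
G(20) = mex{0,0,2,2,2} = 1
G(21) = mex{0,0,0,2,2} = 1
G_B(21) = 1.
Combined Grundy value = 4 ⊕ 1 = 5.
A winning move leaves total XOR = 0, i.e. changes one component's Grundy value g to g ⊕ X where X is the current total.
Stack A: need g' = 4⊕5 = 1. Options: 17−1→G=3, 17−2→G=2, 17−4→G=0, 17−6→G=1, 17−8→G=3. Hits: 1.
Stack B: need g' = 1⊕5 = 4. Options: 21−5→G=0, 21−6→G=0, 21−7→G=0, 21−8→G=2, 21−9→G=2. Hits: 0.

1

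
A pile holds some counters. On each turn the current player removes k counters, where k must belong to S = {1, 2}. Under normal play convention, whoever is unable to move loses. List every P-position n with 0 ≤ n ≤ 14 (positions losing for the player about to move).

n :  0  1  2  3  4  5  6  7  8  9 10 11 12 13 14
G :  0  1  2  0  1  2  0  1  2  0  1  2  0  1  2
P-positions are exactly the n with G(n) = 0.

0, 3, 6, 9, 12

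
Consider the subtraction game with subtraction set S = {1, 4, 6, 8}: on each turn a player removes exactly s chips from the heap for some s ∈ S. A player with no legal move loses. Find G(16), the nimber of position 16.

2

n :  0  1  2  3  4  5  6  7  8  9 10 11 12 13 14 15 16
G :  0  1  0  1  2  0  1  0  1  2  3  2  0  1  0  1  2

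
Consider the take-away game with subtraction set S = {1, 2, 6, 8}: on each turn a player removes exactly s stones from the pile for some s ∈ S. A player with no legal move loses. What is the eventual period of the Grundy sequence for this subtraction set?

7

G(0) = 0
G(1) = mex{0} = 1
G(2) = mex{1,0} = 2
G(3) = mex{2,1} = 0
G(4) = mex{0,2} = 1
G(5) = mex{1,0} = 2
G(6) = mex{2,1,0} = 3
G(7) = mex{3,2,1} = 0
G(8) = mex{0,3,2,0} = 1
G(9) = mex{1,0,0,1} = 2
G(10) = mex{2,1,1,2} = 0
G(11) = mex{0,2,2,0} = 1
G(12) = mex{1,0,3,1} = 2
G(13) = mex{2,1,0,2} = 3
G(14) = mex{3,2,1,3} = 0
G(15) = mex{0,3,2,0} = 1
G(16) = mex{1,0,0,1} = 2
G(n+7) = G(n) holds for n = 0,…,7 (a full window of length max(S) = 8), so the sequence is purely periodic with period 7.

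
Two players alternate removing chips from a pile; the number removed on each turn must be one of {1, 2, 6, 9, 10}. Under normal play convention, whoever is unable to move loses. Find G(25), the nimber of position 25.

n :  0  1  2  3  4  5  6  7  8  9 10 11 12 13 14 15 16 17 18 19 20 21 22 23 24 25
G :  0  1  2  0  1  2  3  0  1  2  3  0  1  2  0  1  2  3  0  1  2  3  0  1  2  0

0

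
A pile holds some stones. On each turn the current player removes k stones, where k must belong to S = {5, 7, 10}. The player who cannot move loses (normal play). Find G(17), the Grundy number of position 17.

0

n :  0  1  2  3  4  5  6  7  8  9 10 11 12 13 14 15 16 17
G :  0  0  0  0  0  1  1  1  1  1  2  2  2  2  2  0  0  0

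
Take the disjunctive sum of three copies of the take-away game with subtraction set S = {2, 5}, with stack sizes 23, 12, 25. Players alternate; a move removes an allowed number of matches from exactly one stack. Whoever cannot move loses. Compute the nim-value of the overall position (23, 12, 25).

3

All stacks use S = {2, 5}:
G(0) = 0
G(1) = mex{} = 0
G(2) = mex{0} = 1
G(3) = mex{0} = 1
G(4) = mex{1} = 0
G(5) = mex{1,0} = 2
G(6) = mex{0,0} = 1
G(7) = mex{2,1} = 0
G(8) = mex{1,1} = 0
G(9) = mex{0,0} = 1
G(10) = mex{0,2} = 1
G(11) = mex{1,1} = 0
G(12) = mex{1,0} = 2
G(13) = mex{0,0} = 1
G(14) = mex{2,1} = 0
G(15) = mex{1,1} = 0
G(16) = mex{0,0} = 1
G(17) = mex{0,2} = 1
G(18) = mex{1,1} = 0
G(19) = mex{1,0} = 2
G(20) = mex{0,0} = 1
G(21) = mex{2,1} = 0
G(22) = mex{1,1} = 0
G(23) = mex{0,0} = 1
G(24) = mex{0,2} = 1
G(25) = mex{1,1} = 0
Stack A: G(23) = 1.
Stack B: G(12) = 2.
Stack C: G(25) = 0.
Combined Grundy value = 1 ⊕ 2 ⊕ 0 = 3.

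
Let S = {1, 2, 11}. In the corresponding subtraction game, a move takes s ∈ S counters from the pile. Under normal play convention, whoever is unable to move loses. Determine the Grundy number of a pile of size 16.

G(0) = 0
G(1) = mex{0} = 1
G(2) = mex{1,0} = 2
G(3) = mex{2,1} = 0
G(4) = mex{0,2} = 1
G(5) = mex{1,0} = 2
G(6) = mex{2,1} = 0
G(7) = mex{0,2} = 1
G(8) = mex{1,0} = 2
G(9) = mex{2,1} = 0
G(10) = mex{0,2} = 1
G(11) = mex{1,0,0} = 2
G(12) = mex{2,1,1} = 0
G(13) = mex{0,2,2} = 1
G(14) = mex{1,0,0} = 2
G(15) = mex{2,1,1} = 0
G(16) = mex{0,2,2} = 1

1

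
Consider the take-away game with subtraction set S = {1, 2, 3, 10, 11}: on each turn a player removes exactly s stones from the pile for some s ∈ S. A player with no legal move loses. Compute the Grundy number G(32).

0

G(0) = 0
G(1) = mex{0} = 1
G(2) = mex{1,0} = 2
G(3) = mex{2,1,0} = 3
G(4) = mex{3,2,1} = 0
G(5) = mex{0,3,2} = 1
G(6) = mex{1,0,3} = 2
G(7) = mex{2,1,0} = 3
G(8) = mex{3,2,1} = 0
G(9) = mex{0,3,2} = 1
G(10) = mex{1,0,3,0} = 2
G(11) = mex{2,1,0,1,0} = 3
G(12) = mex{3,2,1,2,1} = 0
G(13) = mex{0,3,2,3,2} = 1
G(14) = mex{1,0,3,0,3} = 2
G(15) = mex{2,1,0,1,0} = 3
G(16) = mex{3,2,1,2,1} = 0
G(17) = mex{0,3,2,3,2} = 1
G(18) = mex{1,0,3,0,3} = 2
G(19) = mex{2,1,0,1,0} = 3
G(20) = mex{3,2,1,2,1} = 0
G(21) = mex{0,3,2,3,2} = 1
G(22) = mex{1,0,3,0,3} = 2
G(23) = mex{2,1,0,1,0} = 3
G(24) = mex{3,2,1,2,1} = 0
G(25) = mex{0,3,2,3,2} = 1
G(26) = mex{1,0,3,0,3} = 2
G(27) = mex{2,1,0,1,0} = 3
G(28) = mex{3,2,1,2,1} = 0
G(29) = mex{0,3,2,3,2} = 1
G(30) = mex{1,0,3,0,3} = 2
G(31) = mex{2,1,0,1,0} = 3
G(32) = mex{3,2,1,2,1} = 0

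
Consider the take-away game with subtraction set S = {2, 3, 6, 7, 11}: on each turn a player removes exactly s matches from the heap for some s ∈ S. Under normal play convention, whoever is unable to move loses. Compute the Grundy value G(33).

n :  0  1  2  3  4  5  6  7  8  9 10 11 12 13 14 15 16 17 18 19 20 21 22 23 24 25 26 27 28 29 30 31 32 33
G :  0  0  1  1  2  0  3  1  2  0  0  1  1  2  0  3  1  2  0  0  1  1  2  0  3  1  2  0  0  1  1  2  0  3

3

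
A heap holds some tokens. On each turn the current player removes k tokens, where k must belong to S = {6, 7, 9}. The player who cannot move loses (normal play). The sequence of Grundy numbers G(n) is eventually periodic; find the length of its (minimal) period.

n :  0  1  2  3  4  5  6  7  8  9 10 11 12 13 14 15 16 17 18 19 20 21 22 23 24 25 26 27 28 29 30 31
G :  0  0  0  0  0  0  1  1  1  1  1  1  2  2  2  0  0  0  0  0  0  1  1  1  1  1  1  2  2  2  0  0
G(n+15) = G(n) holds for n = 0,…,8 (a full window of length max(S) = 9), so the sequence is purely periodic with period 15.

15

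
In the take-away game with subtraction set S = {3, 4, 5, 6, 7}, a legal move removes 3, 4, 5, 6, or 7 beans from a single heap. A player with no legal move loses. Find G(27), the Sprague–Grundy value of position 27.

G(0) = 0
G(1) = mex{} = 0
G(2) = mex{} = 0
G(3) = mex{0} = 1
G(4) = mex{0,0} = 1
G(5) = mex{0,0,0} = 1
G(6) = mex{1,0,0,0} = 2
G(7) = mex{1,1,0,0,0} = 2
G(8) = mex{1,1,1,0,0} = 2
G(9) = mex{2,1,1,1,0} = 3
G(10) = mex{2,2,1,1,1} = 0
G(11) = mex{2,2,2,1,1} = 0
G(12) = mex{3,2,2,2,1} = 0
G(13) = mex{0,3,2,2,2} = 1
G(14) = mex{0,0,3,2,2} = 1
G(15) = mex{0,0,0,3,2} = 1
G(16) = mex{1,0,0,0,3} = 2
G(17) = mex{1,1,0,0,0} = 2
G(18) = mex{1,1,1,0,0} = 2
G(19) = mex{2,1,1,1,0} = 3
G(20) = mex{2,2,1,1,1} = 0
G(21) = mex{2,2,2,1,1} = 0
G(22) = mex{3,2,2,2,1} = 0
G(23) = mex{0,3,2,2,2} = 1
G(24) = mex{0,0,3,2,2} = 1
G(25) = mex{0,0,0,3,2} = 1
G(26) = mex{1,0,0,0,3} = 2
G(27) = mex{1,1,0,0,0} = 2

2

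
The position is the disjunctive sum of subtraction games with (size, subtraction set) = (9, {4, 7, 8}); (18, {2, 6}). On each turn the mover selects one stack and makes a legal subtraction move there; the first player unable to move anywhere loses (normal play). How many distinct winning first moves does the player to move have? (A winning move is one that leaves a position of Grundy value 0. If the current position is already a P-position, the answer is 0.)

1

Stack A, S = {4, 7, 8}:
n : 0 1 2 3 4 5 6 7 8 9
G : 0 0 0 0 1 1 1 1 2 2
G_A(9) = 2.
Stack B, S = {2, 6}:
G(0) = 0
G(1) = mex{} = 0
G(2) = mex{0} = 1
G(3) = mex{0} = 1
G(4) = mex{1} = 0
G(5) = mex{1} = 0
G(6) = mex{0,0} = 1
G(7) = mex{0,0} = 1
G(8) = mex{1,1} = 0
G(9) = mex{1,1} = 0
G(10) = mex{0,0} = 1
G(11) = mex{0,0} = 1
G(12) = mex{1,1} = 0
G(13) = mex{1,1} = 0
G(14) = mex{0,0} = 1
G(15) = mex{0,0} = 1
G(16) = mex{1,1} = 0
G(17) = mex{1,1} = 0
G(18) = mex{0,0} = 1
G_B(18) = 1.
Combined Grundy value = 2 ⊕ 1 = 3.
A winning move leaves total XOR = 0, i.e. changes one component's Grundy value g to g ⊕ X where X is the current total.
Stack A: need g' = 2⊕3 = 1. Options: 9−4→G=1, 9−7→G=0, 9−8→G=0. Hits: 1.
Stack B: need g' = 1⊕3 = 2. Options: 18−2→G=0, 18−6→G=0. Hits: 0.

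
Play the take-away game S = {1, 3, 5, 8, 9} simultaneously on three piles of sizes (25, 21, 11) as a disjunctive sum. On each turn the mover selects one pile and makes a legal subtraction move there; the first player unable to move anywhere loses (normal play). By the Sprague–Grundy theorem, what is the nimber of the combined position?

1

All piles use S = {1, 3, 5, 8, 9}:
n :  0  1  2  3  4  5  6  7  8  9 10 11 12 13 14 15 16 17 18 19 20 21 22 23 24 25
G :  0  1  0  1  0  1  0  1  2  3  2  3  2  3  2  3  0  1  0  1  0  1  0  1  2  3
Pile A: G(25) = 3.
Pile B: G(21) = 1.
Pile C: G(11) = 3.
Combined Grundy value = 3 ⊕ 1 ⊕ 3 = 1.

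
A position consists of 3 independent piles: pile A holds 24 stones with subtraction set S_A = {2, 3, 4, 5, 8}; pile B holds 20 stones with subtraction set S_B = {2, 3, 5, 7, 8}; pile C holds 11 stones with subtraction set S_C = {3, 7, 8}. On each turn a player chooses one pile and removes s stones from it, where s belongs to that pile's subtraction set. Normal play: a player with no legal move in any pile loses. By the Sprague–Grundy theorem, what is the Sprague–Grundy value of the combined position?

Pile A, S = {2, 3, 4, 5, 8}:
G(0) = 0
G(1) = mex{} = 0
G(2) = mex{0} = 1
G(3) = mex{0,0} = 1
G(4) = mex{1,0,0} = 2
G(5) = mex{1,1,0,0} = 2
G(6) = mex{2,1,1,0} = 3
G(7) = mex{2,2,1,1} = 0
G(8) = mex{3,2,2,1,0} = 4
G(9) = mex{0,3,2,2,0} = 1
G(10) = mex{4,0,3,2,1} = 5
G(11) = mex{1,4,0,3,1} = 2
G(12) = mex{5,1,4,0,2} = 3
G(13) = mex{2,5,1,4,2} = 0
G(14) = mex{3,2,5,1,3} = 0
G(15) = mex{0,3,2,5,0} = 1
G(16) = mex{0,0,3,2,4} = 1
G(17) = mex{1,0,0,3,1} = 2
G(18) = mex{1,1,0,0,5} = 2
G(19) = mex{2,1,1,0,2} = 3
G(20) = mex{2,2,1,1,3} = 0
G(21) = mex{3,2,2,1,0} = 4
G(22) = mex{0,3,2,2,0} = 1
G(23) = mex{4,0,3,2,1} = 5
G(24) = mex{1,4,0,3,1} = 2
G_A(24) = 2.
Pile B, S = {2, 3, 5, 7, 8}:
G(0) = 0
G(1) = mex{} = 0
G(2) = mex{0} = 1
G(3) = mex{0,0} = 1
G(4) = mex{1,0} = 2
G(5) = mex{1,1,0} = 2
G(6) = mex{2,1,0} = 3
G(7) = mex{2,2,1,0} = 3
G(8) = mex{3,2,1,0,0} = 4
G(9) = mex{3,3,2,1,0} = 4
G(10) = mex{4,3,2,1,1} = 0
G(11) = mex{4,4,3,2,1} = 0
G(12) = mex{0,4,3,2,2} = 1
G(13) = mex{0,0,4,3,2} = 1
G(14) = mex{1,0,4,3,3} = 2
G(15) = mex{1,1,0,4,3} = 2
G(16) = mex{2,1,0,4,4} = 3
G(17) = mex{2,2,1,0,4} = 3
G(18) = mex{3,2,1,0,0} = 4
G(19) = mex{3,3,2,1,0} = 4
G(20) = mex{4,3,2,1,1} = 0
G_B(20) = 0.
Pile C, S = {3, 7, 8}:
n :  0  1  2  3  4  5  6  7  8  9 10 11
G :  0  0  0  1  1  1  0  2  2  1  3  0
G_C(11) = 0.
Combined Grundy value = 2 ⊕ 0 ⊕ 0 = 2.

2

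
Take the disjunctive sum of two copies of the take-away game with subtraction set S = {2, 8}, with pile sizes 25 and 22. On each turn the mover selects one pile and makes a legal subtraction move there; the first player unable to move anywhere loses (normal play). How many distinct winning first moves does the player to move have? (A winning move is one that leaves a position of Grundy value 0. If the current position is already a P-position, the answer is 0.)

All piles use S = {2, 8}:
n :  0  1  2  3  4  5  6  7  8  9 10 11 12 13 14 15 16 17 18 19 20 21 22 23 24 25
G :  0  0  1  1  0  0  1  1  2  2  0  0  1  1  0  0  1  1  2  2  0  0  1  1  0  0
Pile A: G(25) = 0.
Pile B: G(22) = 1.
Combined Grundy value = 0 ⊕ 1 = 1.
A winning move leaves total XOR = 0, i.e. changes one component's Grundy value g to g ⊕ X where X is the current total.
Pile A: need g' = 0⊕1 = 1. Options: 25−2→G=1, 25−8→G=1. Hits: 2.
Pile B: need g' = 1⊕1 = 0. Options: 22−2→G=0, 22−8→G=0. Hits: 2.

4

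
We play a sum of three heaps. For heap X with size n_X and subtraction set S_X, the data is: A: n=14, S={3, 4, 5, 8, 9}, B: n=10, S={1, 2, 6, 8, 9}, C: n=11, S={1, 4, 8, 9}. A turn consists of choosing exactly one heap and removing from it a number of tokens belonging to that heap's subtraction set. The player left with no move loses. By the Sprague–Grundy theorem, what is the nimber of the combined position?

2

Heap A, S = {3, 4, 5, 8, 9}:
n :  0  1  2  3  4  5  6  7  8  9 10 11 12 13 14
G :  0  0  0  1  1  1  2  2  2  3  3  3  0  0  0
G_A(14) = 0.
Heap B, S = {1, 2, 6, 8, 9}:
n :  0  1  2  3  4  5  6  7  8  9 10
G :  0  1  2  0  1  2  3  0  1  2  0
G_B(10) = 0.
Heap C, S = {1, 4, 8, 9}:
n :  0  1  2  3  4  5  6  7  8  9 10 11
G :  0  1  0  1  2  0  1  0  1  2  3  2
G_C(11) = 2.
Combined Grundy value = 0 ⊕ 0 ⊕ 2 = 2.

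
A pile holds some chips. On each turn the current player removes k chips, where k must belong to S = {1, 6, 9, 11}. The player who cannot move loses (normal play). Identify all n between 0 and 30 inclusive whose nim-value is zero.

0, 2, 4, 7, 12, 14, 17, 19, 22, 24, 27, 29

G(0) = 0
G(1) = mex{0} = 1
G(2) = mex{1} = 0
G(3) = mex{0} = 1
G(4) = mex{1} = 0
G(5) = mex{0} = 1
G(6) = mex{1,0} = 2
G(7) = mex{2,1} = 0
G(8) = mex{0,0} = 1
G(9) = mex{1,1,0} = 2
G(10) = mex{2,0,1} = 3
G(11) = mex{3,1,0,0} = 2
G(12) = mex{2,2,1,1} = 0
G(13) = mex{0,0,0,0} = 1
G(14) = mex{1,1,1,1} = 0
G(15) = mex{0,2,2,0} = 1
G(16) = mex{1,3,0,1} = 2
G(17) = mex{2,2,1,2} = 0
G(18) = mex{0,0,2,0} = 1
G(19) = mex{1,1,3,1} = 0
G(20) = mex{0,0,2,2} = 1
G(21) = mex{1,1,0,3} = 2
G(22) = mex{2,2,1,2} = 0
G(23) = mex{0,0,0,0} = 1
G(24) = mex{1,1,1,1} = 0
G(25) = mex{0,0,2,0} = 1
G(26) = mex{1,1,0,1} = 2
G(27) = mex{2,2,1,2} = 0
G(28) = mex{0,0,0,0} = 1
G(29) = mex{1,1,1,1} = 0
G(30) = mex{0,0,2,0} = 1
P-positions are exactly the n with G(n) = 0.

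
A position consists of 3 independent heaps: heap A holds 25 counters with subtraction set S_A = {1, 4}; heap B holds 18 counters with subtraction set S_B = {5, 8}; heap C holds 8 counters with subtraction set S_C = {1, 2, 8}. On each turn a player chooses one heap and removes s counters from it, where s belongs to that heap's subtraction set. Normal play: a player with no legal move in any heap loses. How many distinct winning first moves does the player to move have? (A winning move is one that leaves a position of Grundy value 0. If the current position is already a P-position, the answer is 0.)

Heap A, S = {1, 4}:
n :  0  1  2  3  4  5  6  7  8  9 10 11 12 13 14 15 16 17 18 19 20 21 22 23 24 25
G :  0  1  0  1  2  0  1  0  1  2  0  1  0  1  2  0  1  0  1  2  0  1  0  1  2  0
G_A(25) = 0.
Heap B, S = {5, 8}:
G(0) = 0
G(1) = mex{} = 0
G(2) = mex{} = 0
G(3) = mex{} = 0
G(4) = mex{} = 0
G(5) = mex{0} = 1
G(6) = mex{0} = 1
G(7) = mex{0} = 1
G(8) = mex{0,0} = 1
G(9) = mex{0,0} = 1
G(10) = mex{1,0} = 2
G(11) = mex{1,0} = 2
G(12) = mex{1,0} = 2
G(13) = mex{1,1} = 0
G(14) = mex{1,1} = 0
G(15) = mex{2,1} = 0
G(16) = mex{2,1} = 0
G(17) = mex{2,1} = 0
G(18) = mex{0,2} = 1
G_B(18) = 1.
Heap C, S = {1, 2, 8}:
n : 0 1 2 3 4 5 6 7 8
G : 0 1 2 0 1 2 0 1 2
G_C(8) = 2.
Combined Grundy value = 0 ⊕ 1 ⊕ 2 = 3.
A winning move leaves total XOR = 0, i.e. changes one component's Grundy value g to g ⊕ X where X is the current total.
Heap A: need g' = 0⊕3 = 3. Options: 25−1→G=2, 25−4→G=1. Hits: 0.
Heap B: need g' = 1⊕3 = 2. Options: 18−5→G=0, 18−8→G=2. Hits: 1.
Heap C: need g' = 2⊕3 = 1. Options: 8−1→G=1, 8−2→G=0, 8−8→G=0. Hits: 1.

2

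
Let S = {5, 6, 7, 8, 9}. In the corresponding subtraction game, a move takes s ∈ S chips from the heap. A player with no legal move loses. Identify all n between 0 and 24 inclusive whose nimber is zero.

n :  0  1  2  3  4  5  6  7  8  9 10 11 12 13 14 15 16 17 18 19 20 21 22 23 24
G :  0  0  0  0  0  1  1  1  1  1  2  2  2  2  0  0  0  0  0  1  1  1  1  1  2
P-positions are exactly the n with G(n) = 0.

0, 1, 2, 3, 4, 14, 15, 16, 17, 18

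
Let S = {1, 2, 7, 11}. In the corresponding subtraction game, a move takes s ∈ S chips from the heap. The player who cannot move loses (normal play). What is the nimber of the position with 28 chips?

1

G(0) = 0
G(1) = mex{0} = 1
G(2) = mex{1,0} = 2
G(3) = mex{2,1} = 0
G(4) = mex{0,2} = 1
G(5) = mex{1,0} = 2
G(6) = mex{2,1} = 0
G(7) = mex{0,2,0} = 1
G(8) = mex{1,0,1} = 2
G(9) = mex{2,1,2} = 0
G(10) = mex{0,2,0} = 1
G(11) = mex{1,0,1,0} = 2
G(12) = mex{2,1,2,1} = 0
G(13) = mex{0,2,0,2} = 1
G(14) = mex{1,0,1,0} = 2
G(15) = mex{2,1,2,1} = 0
G(16) = mex{0,2,0,2} = 1
G(17) = mex{1,0,1,0} = 2
G(18) = mex{2,1,2,1} = 0
G(19) = mex{0,2,0,2} = 1
G(20) = mex{1,0,1,0} = 2
G(21) = mex{2,1,2,1} = 0
G(22) = mex{0,2,0,2} = 1
G(23) = mex{1,0,1,0} = 2
G(24) = mex{2,1,2,1} = 0
G(25) = mex{0,2,0,2} = 1
G(26) = mex{1,0,1,0} = 2
G(27) = mex{2,1,2,1} = 0
G(28) = mex{0,2,0,2} = 1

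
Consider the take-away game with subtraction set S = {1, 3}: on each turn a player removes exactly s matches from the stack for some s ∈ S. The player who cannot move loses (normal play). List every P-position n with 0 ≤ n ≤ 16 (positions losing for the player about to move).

0, 2, 4, 6, 8, 10, 12, 14, 16

n :  0  1  2  3  4  5  6  7  8  9 10 11 12 13 14 15 16
G :  0  1  0  1  0  1  0  1  0  1  0  1  0  1  0  1  0
P-positions are exactly the n with G(n) = 0.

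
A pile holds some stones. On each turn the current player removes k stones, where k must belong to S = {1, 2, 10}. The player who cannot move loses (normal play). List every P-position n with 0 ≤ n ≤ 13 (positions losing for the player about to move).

0, 3, 6, 9, 12

n :  0  1  2  3  4  5  6  7  8  9 10 11 12 13
G :  0  1  2  0  1  2  0  1  2  0  1  2  0  1
P-positions are exactly the n with G(n) = 0.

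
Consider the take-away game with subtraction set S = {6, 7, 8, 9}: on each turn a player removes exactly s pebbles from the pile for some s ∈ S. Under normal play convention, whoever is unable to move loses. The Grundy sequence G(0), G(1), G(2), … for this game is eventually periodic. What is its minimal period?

15

n :  0  1  2  3  4  5  6  7  8  9 10 11 12 13 14 15 16 17 18 19 20 21 22 23 24 25 26 27 28 29 30 31
G :  0  0  0  0  0  0  1  1  1  1  1  1  2  2  2  0  0  0  0  0  0  1  1  1  1  1  1  2  2  2  0  0
G(n+15) = G(n) holds for n = 0,…,8 (a full window of length max(S) = 9), so the sequence is purely periodic with period 15.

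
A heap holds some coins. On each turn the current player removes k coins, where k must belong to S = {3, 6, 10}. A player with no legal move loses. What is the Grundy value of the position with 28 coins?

2

G(0) = 0
G(1) = mex{} = 0
G(2) = mex{} = 0
G(3) = mex{0} = 1
G(4) = mex{0} = 1
G(5) = mex{0} = 1
G(6) = mex{1,0} = 2
G(7) = mex{1,0} = 2
G(8) = mex{1,0} = 2
G(9) = mex{2,1} = 0
G(10) = mex{2,1,0} = 3
G(11) = mex{2,1,0} = 3
G(12) = mex{0,2,0} = 1
G(13) = mex{3,2,1} = 0
G(14) = mex{3,2,1} = 0
G(15) = mex{1,0,1} = 2
G(16) = mex{0,3,2} = 1
G(17) = mex{0,3,2} = 1
G(18) = mex{2,1,2} = 0
G(19) = mex{1,0,0} = 2
G(20) = mex{1,0,3} = 2
G(21) = mex{0,2,3} = 1
G(22) = mex{2,1,1} = 0
G(23) = mex{2,1,0} = 3
G(24) = mex{1,0,0} = 2
G(25) = mex{0,2,2} = 1
G(26) = mex{3,2,1} = 0
G(27) = mex{2,1,1} = 0
G(28) = mex{1,0,0} = 2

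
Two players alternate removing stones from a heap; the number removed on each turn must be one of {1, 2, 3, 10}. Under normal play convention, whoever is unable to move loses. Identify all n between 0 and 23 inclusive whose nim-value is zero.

0, 4, 8, 12, 16, 20

n :  0  1  2  3  4  5  6  7  8  9 10 11 12 13 14 15 16 17 18 19 20 21 22 23
G :  0  1  2  3  0  1  2  3  0  1  2  3  0  1  2  3  0  1  2  3  0  1  2  3
P-positions are exactly the n with G(n) = 0.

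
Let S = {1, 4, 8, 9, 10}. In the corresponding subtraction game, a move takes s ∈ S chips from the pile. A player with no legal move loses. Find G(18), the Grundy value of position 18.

0

G(0) = 0
G(1) = mex{0} = 1
G(2) = mex{1} = 0
G(3) = mex{0} = 1
G(4) = mex{1,0} = 2
G(5) = mex{2,1} = 0
G(6) = mex{0,0} = 1
G(7) = mex{1,1} = 0
G(8) = mex{0,2,0} = 1
G(9) = mex{1,0,1,0} = 2
G(10) = mex{2,1,0,1,0} = 3
G(11) = mex{3,0,1,0,1} = 2
G(12) = mex{2,1,2,1,0} = 3
G(13) = mex{3,2,0,2,1} = 4
G(14) = mex{4,3,1,0,2} = 5
G(15) = mex{5,2,0,1,0} = 3
G(16) = mex{3,3,1,0,1} = 2
G(17) = mex{2,4,2,1,0} = 3
G(18) = mex{3,5,3,2,1} = 0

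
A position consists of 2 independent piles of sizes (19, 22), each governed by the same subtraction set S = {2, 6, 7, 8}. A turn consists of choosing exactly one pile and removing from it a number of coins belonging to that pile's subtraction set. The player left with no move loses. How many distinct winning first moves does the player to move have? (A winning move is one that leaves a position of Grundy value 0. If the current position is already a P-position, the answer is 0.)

All piles use S = {2, 6, 7, 8}:
n :  0  1  2  3  4  5  6  7  8  9 10 11 12 13 14 15 16 17 18 19 20 21 22
G :  0  0  1  1  0  0  1  1  2  2  3  3  2  2  0  0  1  1  0  0  1  1  2
Pile A: G(19) = 0.
Pile B: G(22) = 2.
Combined Grundy value = 0 ⊕ 2 = 2.
A winning move leaves total XOR = 0, i.e. changes one component's Grundy value g to g ⊕ X where X is the current total.
Pile A: need g' = 0⊕2 = 2. Options: 19−2→G=1, 19−6→G=2, 19−7→G=2, 19−8→G=3. Hits: 2.
Pile B: need g' = 2⊕2 = 0. Options: 22−2→G=1, 22−6→G=1, 22−7→G=0, 22−8→G=0. Hits: 2.

4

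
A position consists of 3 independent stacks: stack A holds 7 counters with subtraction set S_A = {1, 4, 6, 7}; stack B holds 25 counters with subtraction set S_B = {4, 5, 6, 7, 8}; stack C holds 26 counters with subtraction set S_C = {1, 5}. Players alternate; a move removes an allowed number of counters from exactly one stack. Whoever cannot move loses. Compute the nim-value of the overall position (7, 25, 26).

Stack A, S = {1, 4, 6, 7}:
G(0) = 0
G(1) = mex{0} = 1
G(2) = mex{1} = 0
G(3) = mex{0} = 1
G(4) = mex{1,0} = 2
G(5) = mex{2,1} = 0
G(6) = mex{0,0,0} = 1
G(7) = mex{1,1,1,0} = 2
G_A(7) = 2.
Stack B, S = {4, 5, 6, 7, 8}:
n :  0  1  2  3  4  5  6  7  8  9 10 11 12 13 14 15 16 17 18 19 20 21 22 23 24 25
G :  0  0  0  0  1  1  1  1  2  2  2  2  0  0  0  0  1  1  1  1  2  2  2  2  0  0
G_B(25) = 0.
Stack C, S = {1, 5}:
G(0) = 0
G(1) = mex{0} = 1
G(2) = mex{1} = 0
G(3) = mex{0} = 1
G(4) = mex{1} = 0
G(5) = mex{0,0} = 1
G(6) = mex{1,1} = 0
G(7) = mex{0,0} = 1
G(8) = mex{1,1} = 0
G(9) = mex{0,0} = 1
G(10) = mex{1,1} = 0
G(11) = mex{0,0} = 1
G(12) = mex{1,1} = 0
G(13) = mex{0,0} = 1
G(14) = mex{1,1} = 0
G(15) = mex{0,0} = 1
G(16) = mex{1,1} = 0
G(17) = mex{0,0} = 1
G(18) = mex{1,1} = 0
G(19) = mex{0,0} = 1
G(20) = mex{1,1} = 0
G(21) = mex{0,0} = 1
G(22) = mex{1,1} = 0
G(23) = mex{0,0} = 1
G(24) = mex{1,1} = 0
G(25) = mex{0,0} = 1
G(26) = mex{1,1} = 0
G_C(26) = 0.
Combined Grundy value = 2 ⊕ 0 ⊕ 0 = 2.

2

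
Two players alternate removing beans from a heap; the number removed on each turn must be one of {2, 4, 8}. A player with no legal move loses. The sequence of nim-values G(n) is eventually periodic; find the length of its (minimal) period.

6

n :  0  1  2  3  4  5  6  7  8  9 10 11 12 13 14 15
G :  0  0  1  1  2  2  0  0  1  1  2  2  0  0  1  1
G(n+6) = G(n) holds for n = 0,…,7 (a full window of length max(S) = 8), so the sequence is purely periodic with period 6.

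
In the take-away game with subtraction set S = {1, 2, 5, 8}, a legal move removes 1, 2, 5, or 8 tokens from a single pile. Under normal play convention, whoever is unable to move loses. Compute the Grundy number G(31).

1

n :  0  1  2  3  4  5  6  7  8  9 10 11 12 13 14 15 16 17 18 19 20 21 22 23 24 25 26 27 28 29 30 31
G :  0  1  2  0  1  2  0  1  2  0  1  2  0  1  2  0  1  2  0  1  2  0  1  2  0  1  2  0  1  2  0  1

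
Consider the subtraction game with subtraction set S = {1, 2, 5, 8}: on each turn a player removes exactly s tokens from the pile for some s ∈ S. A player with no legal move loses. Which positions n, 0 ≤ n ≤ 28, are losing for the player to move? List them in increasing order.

0, 3, 6, 9, 12, 15, 18, 21, 24, 27

G(0) = 0
G(1) = mex{0} = 1
G(2) = mex{1,0} = 2
G(3) = mex{2,1} = 0
G(4) = mex{0,2} = 1
G(5) = mex{1,0,0} = 2
G(6) = mex{2,1,1} = 0
G(7) = mex{0,2,2} = 1
G(8) = mex{1,0,0,0} = 2
G(9) = mex{2,1,1,1} = 0
G(10) = mex{0,2,2,2} = 1
G(11) = mex{1,0,0,0} = 2
G(12) = mex{2,1,1,1} = 0
G(13) = mex{0,2,2,2} = 1
G(14) = mex{1,0,0,0} = 2
G(15) = mex{2,1,1,1} = 0
G(16) = mex{0,2,2,2} = 1
G(17) = mex{1,0,0,0} = 2
G(18) = mex{2,1,1,1} = 0
G(19) = mex{0,2,2,2} = 1
G(20) = mex{1,0,0,0} = 2
G(21) = mex{2,1,1,1} = 0
G(22) = mex{0,2,2,2} = 1
G(23) = mex{1,0,0,0} = 2
G(24) = mex{2,1,1,1} = 0
G(25) = mex{0,2,2,2} = 1
G(26) = mex{1,0,0,0} = 2
G(27) = mex{2,1,1,1} = 0
G(28) = mex{0,2,2,2} = 1
P-positions are exactly the n with G(n) = 0.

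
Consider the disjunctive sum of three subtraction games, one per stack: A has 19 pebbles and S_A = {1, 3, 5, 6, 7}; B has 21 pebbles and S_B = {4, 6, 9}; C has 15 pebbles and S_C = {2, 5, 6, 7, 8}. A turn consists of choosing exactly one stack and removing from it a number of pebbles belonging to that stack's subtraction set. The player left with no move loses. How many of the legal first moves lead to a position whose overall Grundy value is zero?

Stack A, S = {1, 3, 5, 6, 7}:
n :  0  1  2  3  4  5  6  7  8  9 10 11 12 13 14 15 16 17 18 19
G :  0  1  0  1  0  1  2  3  2  3  2  3  0  1  0  1  0  1  2  3
G_A(19) = 3.
Stack B, S = {4, 6, 9}:
G(0) = 0
G(1) = mex{} = 0
G(2) = mex{} = 0
G(3) = mex{} = 0
G(4) = mex{0} = 1
G(5) = mex{0} = 1
G(6) = mex{0,0} = 1
G(7) = mex{0,0} = 1
G(8) = mex{1,0} = 2
G(9) = mex{1,0,0} = 2
G(10) = mex{1,1,0} = 2
G(11) = mex{1,1,0} = 2
G(12) = mex{2,1,0} = 3
G(13) = mex{2,1,1} = 0
G(14) = mex{2,2,1} = 0
G(15) = mex{2,2,1} = 0
G(16) = mex{3,2,1} = 0
G(17) = mex{0,2,2} = 1
G(18) = mex{0,3,2} = 1
G(19) = mex{0,0,2} = 1
G(20) = mex{0,0,2} = 1
G(21) = mex{1,0,3} = 2
G_B(21) = 2.
Stack C, S = {2, 5, 6, 7, 8}:
n :  0  1  2  3  4  5  6  7  8  9 10 11 12 13 14 15
G :  0  0  1  1  0  2  1  3  2  2  3  3  4  0  0  1
G_C(15) = 1.
Combined Grundy value = 3 ⊕ 2 ⊕ 1 = 0.
A winning move leaves total XOR = 0, i.e. changes one component's Grundy value g to g ⊕ X where X is the current total.
Stack A: target g' = 3⊕0 = 3, but every legal move changes the Grundy value (mex property), so 0 moves.
Stack B: target g' = 2⊕0 = 2, but every legal move changes the Grundy value (mex property), so 0 moves.
Stack C: target g' = 1⊕0 = 1, but every legal move changes the Grundy value (mex property), so 0 moves.

0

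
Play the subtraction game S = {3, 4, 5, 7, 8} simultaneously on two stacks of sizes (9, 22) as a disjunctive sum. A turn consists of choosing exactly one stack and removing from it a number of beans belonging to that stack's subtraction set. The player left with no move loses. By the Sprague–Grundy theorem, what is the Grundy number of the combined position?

All stacks use S = {3, 4, 5, 7, 8}:
n :  0  1  2  3  4  5  6  7  8  9 10 11 12 13 14 15 16 17 18 19 20 21 22
G :  0  0  0  1  1  1  2  2  2  3  3  0  0  0  1  1  1  2  2  2  3  3  0
Stack A: G(9) = 3.
Stack B: G(22) = 0.
Combined Grundy value = 3 ⊕ 0 = 3.

3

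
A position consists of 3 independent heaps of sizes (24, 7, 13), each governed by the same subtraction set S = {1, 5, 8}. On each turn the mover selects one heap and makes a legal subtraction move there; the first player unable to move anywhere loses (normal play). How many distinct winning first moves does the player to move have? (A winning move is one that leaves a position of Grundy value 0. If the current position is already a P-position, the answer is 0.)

3

All heaps use S = {1, 5, 8}:
G(0) = 0
G(1) = mex{0} = 1
G(2) = mex{1} = 0
G(3) = mex{0} = 1
G(4) = mex{1} = 0
G(5) = mex{0,0} = 1
G(6) = mex{1,1} = 0
G(7) = mex{0,0} = 1
G(8) = mex{1,1,0} = 2
G(9) = mex{2,0,1} = 3
G(10) = mex{3,1,0} = 2
G(11) = mex{2,0,1} = 3
G(12) = mex{3,1,0} = 2
G(13) = mex{2,2,1} = 0
G(14) = mex{0,3,0} = 1
G(15) = mex{1,2,1} = 0
G(16) = mex{0,3,2} = 1
G(17) = mex{1,2,3} = 0
G(18) = mex{0,0,2} = 1
G(19) = mex{1,1,3} = 0
G(20) = mex{0,0,2} = 1
G(21) = mex{1,1,0} = 2
G(22) = mex{2,0,1} = 3
G(23) = mex{3,1,0} = 2
G(24) = mex{2,0,1} = 3
Heap A: G(24) = 3.
Heap B: G(7) = 1.
Heap C: G(13) = 0.
Combined Grundy value = 3 ⊕ 1 ⊕ 0 = 2.
A winning move leaves total XOR = 0, i.e. changes one component's Grundy value g to g ⊕ X where X is the current total.
Heap A: need g' = 3⊕2 = 1. Options: 24−1→G=2, 24−5→G=0, 24−8→G=1. Hits: 1.
Heap B: need g' = 1⊕2 = 3. Options: 7−1→G=0, 7−5→G=0. Hits: 0.
Heap C: need g' = 0⊕2 = 2. Options: 13−1→G=2, 13−5→G=2, 13−8→G=1. Hits: 2.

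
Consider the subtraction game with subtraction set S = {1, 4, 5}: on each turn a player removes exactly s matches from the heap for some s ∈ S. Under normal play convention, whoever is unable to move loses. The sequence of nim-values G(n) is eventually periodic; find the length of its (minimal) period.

n :  0  1  2  3  4  5  6  7  8  9 10 11 12 13 14 15 16 17
G :  0  1  0  1  2  3  2  3  0  1  0  1  2  3  2  3  0  1
G(n+8) = G(n) holds for n = 0,…,4 (a full window of length max(S) = 5), so the sequence is purely periodic with period 8.

8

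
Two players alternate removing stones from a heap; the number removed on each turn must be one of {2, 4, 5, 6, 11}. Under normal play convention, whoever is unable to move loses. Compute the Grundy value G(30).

3

n :  0  1  2  3  4  5  6  7  8  9 10 11 12 13 14 15 16 17 18 19 20 21 22 23 24 25 26 27 28 29 30
G :  0  0  1  1  2  2  3  3  0  0  1  1  2  2  3  3  0  0  1  1  2  2  3  3  0  0  1  1  2  2  3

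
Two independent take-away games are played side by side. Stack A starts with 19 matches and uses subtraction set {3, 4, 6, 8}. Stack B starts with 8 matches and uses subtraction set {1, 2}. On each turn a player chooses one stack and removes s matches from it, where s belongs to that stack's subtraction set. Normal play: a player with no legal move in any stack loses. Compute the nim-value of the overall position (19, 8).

0

Stack A, S = {3, 4, 6, 8}:
G(0) = 0
G(1) = mex{} = 0
G(2) = mex{} = 0
G(3) = mex{0} = 1
G(4) = mex{0,0} = 1
G(5) = mex{0,0} = 1
G(6) = mex{1,0,0} = 2
G(7) = mex{1,1,0} = 2
G(8) = mex{1,1,0,0} = 2
G(9) = mex{2,1,1,0} = 3
G(10) = mex{2,2,1,0} = 3
G(11) = mex{2,2,1,1} = 0
G(12) = mex{3,2,2,1} = 0
G(13) = mex{3,3,2,1} = 0
G(14) = mex{0,3,2,2} = 1
G(15) = mex{0,0,3,2} = 1
G(16) = mex{0,0,3,2} = 1
G(17) = mex{1,0,0,3} = 2
G(18) = mex{1,1,0,3} = 2
G(19) = mex{1,1,0,0} = 2
G_A(19) = 2.
Stack B, S = {1, 2}:
G(0) = 0
G(1) = mex{0} = 1
G(2) = mex{1,0} = 2
G(3) = mex{2,1} = 0
G(4) = mex{0,2} = 1
G(5) = mex{1,0} = 2
G(6) = mex{2,1} = 0
G(7) = mex{0,2} = 1
G(8) = mex{1,0} = 2
G_B(8) = 2.
Combined Grundy value = 2 ⊕ 2 = 0.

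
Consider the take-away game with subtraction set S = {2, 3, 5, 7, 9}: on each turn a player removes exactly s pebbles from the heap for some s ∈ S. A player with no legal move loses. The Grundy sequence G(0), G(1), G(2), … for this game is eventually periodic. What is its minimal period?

11

n :  0  1  2  3  4  5  6  7  8  9 10 11 12 13 14 15 16 17 18 19 20 21 22 23
G :  0  0  1  1  2  2  3  3  4  4  5  0  0  1  1  2  2  3  3  4  4  5  0  0
G(n+11) = G(n) holds for n = 0,…,8 (a full window of length max(S) = 9), so the sequence is purely periodic with period 11.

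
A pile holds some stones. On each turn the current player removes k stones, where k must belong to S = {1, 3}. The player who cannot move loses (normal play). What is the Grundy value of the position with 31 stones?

G(0) = 0
G(1) = mex{0} = 1
G(2) = mex{1} = 0
G(3) = mex{0,0} = 1
G(4) = mex{1,1} = 0
G(5) = mex{0,0} = 1
G(6) = mex{1,1} = 0
G(7) = mex{0,0} = 1
G(8) = mex{1,1} = 0
G(9) = mex{0,0} = 1
G(10) = mex{1,1} = 0
G(11) = mex{0,0} = 1
G(12) = mex{1,1} = 0
G(13) = mex{0,0} = 1
G(14) = mex{1,1} = 0
G(15) = mex{0,0} = 1
G(16) = mex{1,1} = 0
G(17) = mex{0,0} = 1
G(18) = mex{1,1} = 0
G(19) = mex{0,0} = 1
G(20) = mex{1,1} = 0
G(21) = mex{0,0} = 1
G(22) = mex{1,1} = 0
G(23) = mex{0,0} = 1
G(24) = mex{1,1} = 0
G(25) = mex{0,0} = 1
G(26) = mex{1,1} = 0
G(27) = mex{0,0} = 1
G(28) = mex{1,1} = 0
G(29) = mex{0,0} = 1
G(30) = mex{1,1} = 0
G(31) = mex{0,0} = 1

1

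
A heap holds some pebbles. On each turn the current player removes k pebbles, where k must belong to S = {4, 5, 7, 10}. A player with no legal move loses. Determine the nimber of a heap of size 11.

G(0) = 0
G(1) = mex{} = 0
G(2) = mex{} = 0
G(3) = mex{} = 0
G(4) = mex{0} = 1
G(5) = mex{0,0} = 1
G(6) = mex{0,0} = 1
G(7) = mex{0,0,0} = 1
G(8) = mex{1,0,0} = 2
G(9) = mex{1,1,0} = 2
G(10) = mex{1,1,0,0} = 2
G(11) = mex{1,1,1,0} = 2

2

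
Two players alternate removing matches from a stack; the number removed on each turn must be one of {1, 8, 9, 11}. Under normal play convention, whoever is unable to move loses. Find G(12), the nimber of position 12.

2

n :  0  1  2  3  4  5  6  7  8  9 10 11 12
G :  0  1  0  1  0  1  0  1  2  3  2  3  2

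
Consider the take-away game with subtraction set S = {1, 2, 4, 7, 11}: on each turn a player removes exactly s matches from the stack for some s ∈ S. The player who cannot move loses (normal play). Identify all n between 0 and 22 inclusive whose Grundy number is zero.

G(0) = 0
G(1) = mex{0} = 1
G(2) = mex{1,0} = 2
G(3) = mex{2,1} = 0
G(4) = mex{0,2,0} = 1
G(5) = mex{1,0,1} = 2
G(6) = mex{2,1,2} = 0
G(7) = mex{0,2,0,0} = 1
G(8) = mex{1,0,1,1} = 2
G(9) = mex{2,1,2,2} = 0
G(10) = mex{0,2,0,0} = 1
G(11) = mex{1,0,1,1,0} = 2
G(12) = mex{2,1,2,2,1} = 0
G(13) = mex{0,2,0,0,2} = 1
G(14) = mex{1,0,1,1,0} = 2
G(15) = mex{2,1,2,2,1} = 0
G(16) = mex{0,2,0,0,2} = 1
G(17) = mex{1,0,1,1,0} = 2
G(18) = mex{2,1,2,2,1} = 0
G(19) = mex{0,2,0,0,2} = 1
G(20) = mex{1,0,1,1,0} = 2
G(21) = mex{2,1,2,2,1} = 0
G(22) = mex{0,2,0,0,2} = 1
P-positions are exactly the n with G(n) = 0.

0, 3, 6, 9, 12, 15, 18, 21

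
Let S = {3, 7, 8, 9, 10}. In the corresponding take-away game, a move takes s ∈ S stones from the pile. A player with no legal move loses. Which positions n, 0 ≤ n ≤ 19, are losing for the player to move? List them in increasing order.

n :  0  1  2  3  4  5  6  7  8  9 10 11 12 13 14 15 16 17 18 19
G :  0  0  0  1  1  1  0  2  2  1  3  3  2  2  4  3  3  0  0  0
P-positions are exactly the n with G(n) = 0.

0, 1, 2, 6, 17, 18, 19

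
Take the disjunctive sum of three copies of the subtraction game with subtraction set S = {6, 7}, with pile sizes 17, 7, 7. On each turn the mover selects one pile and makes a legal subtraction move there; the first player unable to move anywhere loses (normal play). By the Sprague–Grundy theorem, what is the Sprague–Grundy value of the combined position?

All piles use S = {6, 7}:
n :  0  1  2  3  4  5  6  7  8  9 10 11 12 13 14 15 16 17
G :  0  0  0  0  0  0  1  1  1  1  1  1  2  0  0  0  0  0
Pile A: G(17) = 0.
Pile B: G(7) = 1.
Pile C: G(7) = 1.
Combined Grundy value = 0 ⊕ 1 ⊕ 1 = 0.

0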